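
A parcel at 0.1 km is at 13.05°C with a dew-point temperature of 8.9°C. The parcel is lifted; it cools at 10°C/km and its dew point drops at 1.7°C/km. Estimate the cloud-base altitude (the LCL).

T and T_d converge at 10 − 1.7 = 8.3°C per km
Height above start = (13.05 − 8.9) / 8.3 = 0.5 km
LCL altitude = 100 m + 500 m = 600 m

0.6 km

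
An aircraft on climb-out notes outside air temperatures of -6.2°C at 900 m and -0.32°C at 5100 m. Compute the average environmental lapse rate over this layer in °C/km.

-1.4°C/km

Γ = −ΔT/Δz = (-6.2 − (-0.32)) / (5100 − 900) m
  = -5.88°C / 4.2 km = -1.4°C/km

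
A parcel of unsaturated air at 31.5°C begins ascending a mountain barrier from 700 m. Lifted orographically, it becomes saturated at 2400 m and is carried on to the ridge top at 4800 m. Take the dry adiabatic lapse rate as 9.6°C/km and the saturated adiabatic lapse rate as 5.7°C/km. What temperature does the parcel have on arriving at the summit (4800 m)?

700–2400 m, dry: Δz = 1.7 km ⇒ ΔT = -16.32°C; T = 15.18°C
2400–4800 m, saturated: Δz = 2.4 km ⇒ ΔT = -13.68°C; T = 1.5°C

1.5°C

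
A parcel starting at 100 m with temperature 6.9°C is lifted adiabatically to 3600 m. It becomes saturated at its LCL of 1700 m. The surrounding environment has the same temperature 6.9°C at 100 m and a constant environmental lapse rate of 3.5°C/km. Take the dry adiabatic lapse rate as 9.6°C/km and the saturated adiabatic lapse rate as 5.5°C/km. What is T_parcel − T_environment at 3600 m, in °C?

-13.56°C (parcel cooler than environment)

Parcel:
  Dry to 1700 m: -9.6 × 1.6 km = -15.36°C, so T = -8.46°C.
  Saturated to 3600 m: -5.5 × 1.9 km = -10.45°C, so T = -18.91°C.
Environment:
  Environment to 3600 m: -3.5 × 3.5 km = -12.25°C, so T = -5.35°C.
T_parcel − T_env = -18.91 − (-5.35) = -13.56°C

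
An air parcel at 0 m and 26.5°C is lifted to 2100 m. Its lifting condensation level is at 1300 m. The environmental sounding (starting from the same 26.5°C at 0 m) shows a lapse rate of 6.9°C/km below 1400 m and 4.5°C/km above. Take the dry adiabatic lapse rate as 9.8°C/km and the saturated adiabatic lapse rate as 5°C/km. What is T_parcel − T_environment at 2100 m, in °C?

-3.93°C (parcel cooler than environment)

Parcel:
  Dry to 1300 m: -9.8 × 1.3 km = -12.74°C, so T = 13.76°C.
  Saturated to 2100 m: -5 × 0.8 km = -4°C, so T = 9.76°C.
Environment:
  Environment, lower layer to 1400 m: -6.9 × 1.4 km = -9.66°C, so T = 16.84°C.
  Environment, upper layer to 2100 m: -4.5 × 0.7 km = -3.15°C, so T = 13.69°C.
T_parcel − T_env = 9.76 − 13.69 = -3.93°C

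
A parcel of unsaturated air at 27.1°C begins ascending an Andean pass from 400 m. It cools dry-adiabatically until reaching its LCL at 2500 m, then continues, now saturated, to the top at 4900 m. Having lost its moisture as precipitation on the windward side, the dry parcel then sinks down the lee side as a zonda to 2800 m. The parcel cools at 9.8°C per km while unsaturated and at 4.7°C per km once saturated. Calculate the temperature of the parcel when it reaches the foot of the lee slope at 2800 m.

400 → 2500 m (dry, 9.8°C/km): ΔT = -9.8 × 2.1 = -20.58°C → T = 6.52°C
2500 → 4900 m (saturated, 4.7°C/km): ΔT = -4.7 × 2.4 = -11.28°C → T = -4.76°C
4900 → 2800 m (dry descent, 9.8°C/km): ΔT = +9.8 × 2.1 = +20.58°C → T = 15.82°C

15.82°C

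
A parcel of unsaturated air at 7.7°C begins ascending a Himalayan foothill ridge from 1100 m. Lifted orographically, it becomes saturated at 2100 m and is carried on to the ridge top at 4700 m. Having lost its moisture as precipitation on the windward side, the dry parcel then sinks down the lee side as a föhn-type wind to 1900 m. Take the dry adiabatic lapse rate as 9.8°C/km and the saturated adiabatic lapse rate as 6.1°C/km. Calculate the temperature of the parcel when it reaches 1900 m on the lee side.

1100 → 2100 m (dry, 9.8°C/km): ΔT = -9.8 × 1 = -9.8°C → T = -2.1°C
2100 → 4700 m (saturated, 6.1°C/km): ΔT = -6.1 × 2.6 = -15.86°C → T = -17.96°C
4700 → 1900 m (dry descent, 9.8°C/km): ΔT = +9.8 × 2.8 = +27.44°C → T = 9.48°C

9.48°C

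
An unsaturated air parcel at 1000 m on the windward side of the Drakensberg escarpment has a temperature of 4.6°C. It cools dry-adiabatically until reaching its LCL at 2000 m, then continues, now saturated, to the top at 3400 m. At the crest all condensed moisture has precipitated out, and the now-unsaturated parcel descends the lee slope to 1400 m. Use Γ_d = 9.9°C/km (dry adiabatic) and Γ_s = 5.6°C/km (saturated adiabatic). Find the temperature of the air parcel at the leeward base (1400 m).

Dry to 2000 m: -9.9 × 1 km = -9.9°C, so T = -5.3°C.
Saturated to 3400 m: -5.6 × 1.4 km = -7.84°C, so T = -13.14°C.
Dry descent to 1400 m: +9.9 × 2 km = +19.8°C, so T = 6.66°C.

6.66°C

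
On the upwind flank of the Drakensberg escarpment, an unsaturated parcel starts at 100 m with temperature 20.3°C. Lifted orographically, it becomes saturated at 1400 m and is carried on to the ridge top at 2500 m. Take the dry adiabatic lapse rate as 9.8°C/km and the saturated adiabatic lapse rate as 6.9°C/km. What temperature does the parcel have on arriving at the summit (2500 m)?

100–1400 m, dry: Δz = 1.3 km ⇒ ΔT = -12.74°C; T = 7.56°C
1400–2500 m, saturated: Δz = 1.1 km ⇒ ΔT = -7.59°C; T = -0.03°C

-0.03°C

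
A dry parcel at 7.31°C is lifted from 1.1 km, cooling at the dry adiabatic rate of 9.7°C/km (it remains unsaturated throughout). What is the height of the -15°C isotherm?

Height above start = (7.31 − (-15)) / 9.7 = 2.3 km
Altitude = 1100 m + 2300 m = 3400 m

3.4 km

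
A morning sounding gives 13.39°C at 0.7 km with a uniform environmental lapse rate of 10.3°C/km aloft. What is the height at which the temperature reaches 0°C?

Height above start = (13.39 − 0) / 10.3 = 1.3 km
Altitude = 700 m + 1300 m = 2000 m

2 km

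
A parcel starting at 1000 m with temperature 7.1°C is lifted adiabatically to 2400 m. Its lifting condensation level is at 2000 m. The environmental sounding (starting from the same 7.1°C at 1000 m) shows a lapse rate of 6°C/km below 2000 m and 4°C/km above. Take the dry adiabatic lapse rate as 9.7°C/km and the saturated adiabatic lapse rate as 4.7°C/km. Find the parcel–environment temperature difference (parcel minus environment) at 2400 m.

-3.98°C (parcel cooler than environment)

Parcel:
  From 1000 m to 2000 m (dry): cools by 9.7 × 1 = 9.7°C, giving -2.6°C.
  From 2000 m to 2400 m (saturated): cools by 4.7 × 0.4 = 1.88°C, giving -4.48°C.
Environment:
  From 1000 m to 2000 m (environment, lower layer): cools by 6 × 1 = 6°C, giving 1.1°C.
  From 2000 m to 2400 m (environment, upper layer): cools by 4 × 0.4 = 1.6°C, giving -0.5°C.
T_parcel − T_env = -4.48 − (-0.5) = -3.98°C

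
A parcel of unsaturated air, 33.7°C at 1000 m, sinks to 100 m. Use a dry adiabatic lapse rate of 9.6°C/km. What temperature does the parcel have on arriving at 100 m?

Dry adiabatic to 100 m: +9.6 × 0.9 km = +8.64°C, so T = 42.34°C.

42.34°C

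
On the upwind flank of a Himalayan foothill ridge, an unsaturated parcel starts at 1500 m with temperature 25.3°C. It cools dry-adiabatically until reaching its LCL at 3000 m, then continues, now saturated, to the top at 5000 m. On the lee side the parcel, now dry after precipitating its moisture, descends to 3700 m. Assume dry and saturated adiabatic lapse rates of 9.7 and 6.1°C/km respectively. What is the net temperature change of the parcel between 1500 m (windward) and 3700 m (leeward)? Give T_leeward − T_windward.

-14.14°C

From 1500 m to 3000 m (dry): cools by 9.7 × 1.5 = 14.55°C, giving 10.75°C.
From 3000 m to 5000 m (saturated): cools by 6.1 × 2 = 12.2°C, giving -1.45°C.
From 5000 m to 3700 m (dry descent): warms by 9.7 × 1.3 = 12.61°C, giving 11.16°C.
Net change vs windward start: 11.16 − 25.3 = -14.14°C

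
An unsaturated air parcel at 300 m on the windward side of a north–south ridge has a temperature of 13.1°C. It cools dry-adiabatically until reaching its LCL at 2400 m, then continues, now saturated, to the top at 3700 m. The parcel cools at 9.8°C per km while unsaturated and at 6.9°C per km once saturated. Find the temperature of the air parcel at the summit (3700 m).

300–2400 m, dry: Δz = 2.1 km ⇒ ΔT = -20.58°C; T = -7.48°C
2400–3700 m, saturated: Δz = 1.3 km ⇒ ΔT = -8.97°C; T = -16.45°C

-16.45°C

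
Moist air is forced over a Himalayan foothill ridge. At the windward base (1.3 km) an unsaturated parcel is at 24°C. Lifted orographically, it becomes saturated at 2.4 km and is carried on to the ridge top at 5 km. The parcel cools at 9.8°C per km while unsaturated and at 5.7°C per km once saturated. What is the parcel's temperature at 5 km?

-1.6°C

From 1300 m to 2400 m (dry): cools by 9.8 × 1.1 = 10.78°C, giving 13.22°C.
From 2400 m to 5000 m (saturated): cools by 5.7 × 2.6 = 14.82°C, giving -1.6°C.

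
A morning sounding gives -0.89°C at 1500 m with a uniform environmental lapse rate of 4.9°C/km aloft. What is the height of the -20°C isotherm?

5400 m

Height above start = (-0.89 − (-20)) / 4.9 = 3.9 km
Altitude = 1500 m + 3900 m = 5400 m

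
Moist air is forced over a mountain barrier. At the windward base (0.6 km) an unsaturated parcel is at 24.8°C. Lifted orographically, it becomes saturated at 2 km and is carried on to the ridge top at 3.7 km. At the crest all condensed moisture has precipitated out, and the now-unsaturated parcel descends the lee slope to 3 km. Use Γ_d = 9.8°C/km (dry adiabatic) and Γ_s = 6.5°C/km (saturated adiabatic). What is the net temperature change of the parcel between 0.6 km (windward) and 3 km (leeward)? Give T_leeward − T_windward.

600 → 2000 m (dry, 9.8°C/km): ΔT = -9.8 × 1.4 = -13.72°C → T = 11.08°C
2000 → 3700 m (saturated, 6.5°C/km): ΔT = -6.5 × 1.7 = -11.05°C → T = 0.03°C
3700 → 3000 m (dry descent, 9.8°C/km): ΔT = +9.8 × 0.7 = +6.86°C → T = 6.89°C
Net change vs windward start: 6.89 − 24.8 = -17.91°C

-17.91°C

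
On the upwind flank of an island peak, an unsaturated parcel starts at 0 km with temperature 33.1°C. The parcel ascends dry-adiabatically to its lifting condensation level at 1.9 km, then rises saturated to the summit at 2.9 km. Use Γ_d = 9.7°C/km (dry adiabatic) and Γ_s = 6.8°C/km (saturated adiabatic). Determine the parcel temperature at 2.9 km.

7.87°C

From 0 m to 1900 m (dry): cools by 9.7 × 1.9 = 18.43°C, giving 14.67°C.
From 1900 m to 2900 m (saturated): cools by 6.8 × 1 = 6.8°C, giving 7.87°C.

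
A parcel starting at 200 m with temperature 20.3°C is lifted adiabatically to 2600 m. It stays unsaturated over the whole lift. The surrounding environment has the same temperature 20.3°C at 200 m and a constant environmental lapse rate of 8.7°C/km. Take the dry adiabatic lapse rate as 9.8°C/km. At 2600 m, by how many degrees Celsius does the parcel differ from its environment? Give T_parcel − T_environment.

Parcel:
  From 200 m to 2600 m (dry): cools by 9.8 × 2.4 = 23.52°C, giving -3.22°C.
Environment:
  From 200 m to 2600 m (environment): cools by 8.7 × 2.4 = 20.88°C, giving -0.58°C.
T_parcel − T_env = -3.22 − (-0.58) = -2.64°C

-2.64°C (parcel cooler than environment)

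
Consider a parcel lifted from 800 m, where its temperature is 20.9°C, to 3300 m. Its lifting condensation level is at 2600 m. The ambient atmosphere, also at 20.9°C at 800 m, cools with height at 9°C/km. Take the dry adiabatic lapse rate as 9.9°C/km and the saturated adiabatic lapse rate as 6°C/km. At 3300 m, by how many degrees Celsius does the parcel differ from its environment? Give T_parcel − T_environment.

Parcel:
  800 → 2600 m (dry, 9.9°C/km): ΔT = -9.9 × 1.8 = -17.82°C → T = 3.08°C
  2600 → 3300 m (saturated, 6°C/km): ΔT = -6 × 0.7 = -4.2°C → T = -1.12°C
Environment:
  800 → 3300 m (environment, 9°C/km): ΔT = -9 × 2.5 = -22.5°C → T = -1.6°C
T_parcel − T_env = -1.12 − (-1.6) = +0.48°C

+0.48°C (parcel warmer than environment)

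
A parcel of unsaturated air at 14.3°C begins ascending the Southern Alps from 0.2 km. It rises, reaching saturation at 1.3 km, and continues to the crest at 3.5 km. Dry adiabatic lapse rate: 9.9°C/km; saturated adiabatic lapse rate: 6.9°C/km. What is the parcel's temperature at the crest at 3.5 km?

-11.77°C

200 → 1300 m (dry, 9.9°C/km): ΔT = -9.9 × 1.1 = -10.89°C → T = 3.41°C
1300 → 3500 m (saturated, 6.9°C/km): ΔT = -6.9 × 2.2 = -15.18°C → T = -11.77°C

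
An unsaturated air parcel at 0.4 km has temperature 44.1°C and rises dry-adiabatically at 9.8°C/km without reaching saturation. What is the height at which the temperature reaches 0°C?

Height above start = (44.1 − 0) / 9.8 = 4.5 km
Altitude = 400 m + 4500 m = 4900 m

4.9 km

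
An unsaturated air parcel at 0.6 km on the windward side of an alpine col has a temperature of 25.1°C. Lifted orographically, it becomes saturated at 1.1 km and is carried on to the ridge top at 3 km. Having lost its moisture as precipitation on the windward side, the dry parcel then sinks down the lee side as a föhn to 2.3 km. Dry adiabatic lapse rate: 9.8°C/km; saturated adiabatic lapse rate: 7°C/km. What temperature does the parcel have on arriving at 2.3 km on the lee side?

Dry to 1100 m: -9.8 × 0.5 km = -4.9°C, so T = 20.2°C.
Saturated to 3000 m: -7 × 1.9 km = -13.3°C, so T = 6.9°C.
Dry descent to 2300 m: +9.8 × 0.7 km = +6.86°C, so T = 13.76°C.

13.76°C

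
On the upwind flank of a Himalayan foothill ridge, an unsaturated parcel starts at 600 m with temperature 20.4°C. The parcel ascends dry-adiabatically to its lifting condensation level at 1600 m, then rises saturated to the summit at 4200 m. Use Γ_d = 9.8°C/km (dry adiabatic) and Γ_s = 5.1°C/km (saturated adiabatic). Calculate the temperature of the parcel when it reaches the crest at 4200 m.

From 600 m to 1600 m (dry): cools by 9.8 × 1 = 9.8°C, giving 10.6°C.
From 1600 m to 4200 m (saturated): cools by 5.1 × 2.6 = 13.26°C, giving -2.66°C.

-2.66°C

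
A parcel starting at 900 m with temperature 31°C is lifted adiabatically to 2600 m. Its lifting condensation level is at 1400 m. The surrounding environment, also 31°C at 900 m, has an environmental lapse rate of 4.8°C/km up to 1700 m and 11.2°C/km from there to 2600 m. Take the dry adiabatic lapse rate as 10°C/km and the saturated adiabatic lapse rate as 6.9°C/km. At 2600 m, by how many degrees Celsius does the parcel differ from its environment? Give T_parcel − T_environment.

Parcel:
  Dry to 1400 m: -10 × 0.5 km = -5°C, so T = 26°C.
  Saturated to 2600 m: -6.9 × 1.2 km = -8.28°C, so T = 17.72°C.
Environment:
  Environment, lower layer to 1700 m: -4.8 × 0.8 km = -3.84°C, so T = 27.16°C.
  Environment, upper layer to 2600 m: -11.2 × 0.9 km = -10.08°C, so T = 17.08°C.
T_parcel − T_env = 17.72 − 17.08 = +0.64°C

+0.64°C (parcel warmer than environment)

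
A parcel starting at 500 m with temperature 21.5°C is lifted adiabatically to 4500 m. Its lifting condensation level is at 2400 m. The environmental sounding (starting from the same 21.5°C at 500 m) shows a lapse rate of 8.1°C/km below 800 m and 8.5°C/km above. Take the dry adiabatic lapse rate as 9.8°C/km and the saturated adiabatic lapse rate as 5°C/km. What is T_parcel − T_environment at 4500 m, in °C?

Parcel:
  Dry to 2400 m: -9.8 × 1.9 km = -18.62°C, so T = 2.88°C.
  Saturated to 4500 m: -5 × 2.1 km = -10.5°C, so T = -7.62°C.
Environment:
  Environment, lower layer to 800 m: -8.1 × 0.3 km = -2.43°C, so T = 19.07°C.
  Environment, upper layer to 4500 m: -8.5 × 3.7 km = -31.45°C, so T = -12.38°C.
T_parcel − T_env = -7.62 − (-12.38) = +4.76°C

+4.76°C (parcel warmer than environment)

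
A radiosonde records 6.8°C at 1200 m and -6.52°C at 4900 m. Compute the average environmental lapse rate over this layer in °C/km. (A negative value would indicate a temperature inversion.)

Γ = −ΔT/Δz = (6.8 − (-6.52)) / (4900 − 1200) m
  = 13.32°C / 3.7 km = 3.6°C/km

3.6°C/km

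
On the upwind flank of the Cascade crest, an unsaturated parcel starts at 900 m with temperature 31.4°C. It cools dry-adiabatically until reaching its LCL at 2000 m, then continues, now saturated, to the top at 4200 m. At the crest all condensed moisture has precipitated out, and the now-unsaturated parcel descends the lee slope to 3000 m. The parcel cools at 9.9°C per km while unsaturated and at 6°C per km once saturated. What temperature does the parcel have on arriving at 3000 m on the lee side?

19.19°C

From 900 m to 2000 m (dry): cools by 9.9 × 1.1 = 10.89°C, giving 20.51°C.
From 2000 m to 4200 m (saturated): cools by 6 × 2.2 = 13.2°C, giving 7.31°C.
From 4200 m to 3000 m (dry descent): warms by 9.9 × 1.2 = 11.88°C, giving 19.19°C.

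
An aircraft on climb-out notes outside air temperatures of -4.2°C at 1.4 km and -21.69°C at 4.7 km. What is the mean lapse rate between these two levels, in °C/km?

Γ = −ΔT/Δz = (-4.2 − (-21.69)) / (4700 − 1400) m
  = 17.49°C / 3.3 km = 5.3°C/km

5.3°C/km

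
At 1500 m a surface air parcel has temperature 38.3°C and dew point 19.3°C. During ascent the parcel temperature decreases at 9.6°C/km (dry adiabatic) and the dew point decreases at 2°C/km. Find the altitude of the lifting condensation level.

4000 m

T and T_d converge at 9.6 − 2 = 7.6°C per km
Height above start = (38.3 − 19.3) / 7.6 = 2.5 km
LCL altitude = 1500 m + 2500 m = 4000 m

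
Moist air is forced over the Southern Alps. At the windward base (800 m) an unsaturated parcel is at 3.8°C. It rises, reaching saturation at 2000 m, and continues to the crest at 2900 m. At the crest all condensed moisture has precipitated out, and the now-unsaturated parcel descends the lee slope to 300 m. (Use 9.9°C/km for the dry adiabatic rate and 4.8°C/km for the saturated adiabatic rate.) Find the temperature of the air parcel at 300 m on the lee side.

13.34°C

800–2000 m, dry: Δz = 1.2 km ⇒ ΔT = -11.88°C; T = -8.08°C
2000–2900 m, saturated: Δz = 0.9 km ⇒ ΔT = -4.32°C; T = -12.4°C
2900–300 m, dry descent: Δz = 2.6 km ⇒ ΔT = +25.74°C; T = 13.34°C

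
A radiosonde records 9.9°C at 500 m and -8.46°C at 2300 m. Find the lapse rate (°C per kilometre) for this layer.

Γ = −ΔT/Δz = (9.9 − (-8.46)) / (2300 − 500) m
  = 18.36°C / 1.8 km = 10.2°C/km

10.2°C/km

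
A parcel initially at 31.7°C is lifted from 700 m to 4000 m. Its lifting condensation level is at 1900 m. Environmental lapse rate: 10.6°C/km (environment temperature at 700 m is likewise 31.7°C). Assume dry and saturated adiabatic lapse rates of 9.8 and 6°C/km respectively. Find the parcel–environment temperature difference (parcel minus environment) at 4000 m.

Parcel:
  From 700 m to 1900 m (dry): cools by 9.8 × 1.2 = 11.76°C, giving 19.94°C.
  From 1900 m to 4000 m (saturated): cools by 6 × 2.1 = 12.6°C, giving 7.34°C.
Environment:
  From 700 m to 4000 m (environment): cools by 10.6 × 3.3 = 34.98°C, giving -3.28°C.
T_parcel − T_env = 7.34 − (-3.28) = +10.62°C

+10.62°C (parcel warmer than environment)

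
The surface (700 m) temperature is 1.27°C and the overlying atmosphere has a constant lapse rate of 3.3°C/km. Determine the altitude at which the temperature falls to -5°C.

Height above start = (1.27 − (-5)) / 3.3 = 1.9 km
Altitude = 700 m + 1900 m = 2600 m

2600 m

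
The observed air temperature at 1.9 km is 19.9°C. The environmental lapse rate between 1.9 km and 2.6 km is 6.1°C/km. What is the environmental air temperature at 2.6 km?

15.63°C

From 1900 m to 2600 m (environmental): cools by 6.1 × 0.7 = 4.27°C, giving 15.63°C.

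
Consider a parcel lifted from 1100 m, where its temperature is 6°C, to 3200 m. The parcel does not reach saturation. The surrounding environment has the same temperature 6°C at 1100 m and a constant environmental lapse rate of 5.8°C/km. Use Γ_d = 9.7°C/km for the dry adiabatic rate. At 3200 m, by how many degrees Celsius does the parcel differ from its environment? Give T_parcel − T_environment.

Parcel:
  1100 → 3200 m (dry, 9.7°C/km): ΔT = -9.7 × 2.1 = -20.37°C → T = -14.37°C
Environment:
  1100 → 3200 m (environment, 5.8°C/km): ΔT = -5.8 × 2.1 = -12.18°C → T = -6.18°C
T_parcel − T_env = -14.37 − (-6.18) = -8.19°C

-8.19°C (parcel cooler than environment)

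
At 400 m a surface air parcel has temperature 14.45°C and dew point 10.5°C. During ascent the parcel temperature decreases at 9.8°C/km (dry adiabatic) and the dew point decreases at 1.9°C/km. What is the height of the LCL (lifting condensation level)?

T and T_d converge at 9.8 − 1.9 = 7.9°C per km
Height above start = (14.45 − 10.5) / 7.9 = 0.5 km
LCL altitude = 400 m + 500 m = 900 m

900 m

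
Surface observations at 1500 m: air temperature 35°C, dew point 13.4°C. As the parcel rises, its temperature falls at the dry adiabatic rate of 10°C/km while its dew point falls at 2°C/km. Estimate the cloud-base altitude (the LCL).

4200 m

T and T_d converge at 10 − 2 = 8°C per km
Height above start = (35 − 13.4) / 8 = 2.7 km
LCL altitude = 1500 m + 2700 m = 4200 m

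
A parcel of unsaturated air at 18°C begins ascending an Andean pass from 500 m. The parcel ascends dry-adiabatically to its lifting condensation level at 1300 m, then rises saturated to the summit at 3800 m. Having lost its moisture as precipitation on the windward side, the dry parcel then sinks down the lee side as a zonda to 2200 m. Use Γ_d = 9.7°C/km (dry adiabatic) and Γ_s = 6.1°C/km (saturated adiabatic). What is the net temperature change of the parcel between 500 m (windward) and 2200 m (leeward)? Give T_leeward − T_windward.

Dry to 1300 m: -9.7 × 0.8 km = -7.76°C, so T = 10.24°C.
Saturated to 3800 m: -6.1 × 2.5 km = -15.25°C, so T = -5.01°C.
Dry descent to 2200 m: +9.7 × 1.6 km = +15.52°C, so T = 10.51°C.
Net change vs windward start: 10.51 − 18 = -7.49°C

-7.49°C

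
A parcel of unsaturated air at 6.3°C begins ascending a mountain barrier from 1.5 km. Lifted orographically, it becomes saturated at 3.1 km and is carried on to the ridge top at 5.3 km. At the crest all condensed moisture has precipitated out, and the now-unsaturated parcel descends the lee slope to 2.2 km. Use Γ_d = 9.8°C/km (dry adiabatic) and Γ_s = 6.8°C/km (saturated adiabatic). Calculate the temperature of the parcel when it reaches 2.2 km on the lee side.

6.04°C

1500–3100 m, dry: Δz = 1.6 km ⇒ ΔT = -15.68°C; T = -9.38°C
3100–5300 m, saturated: Δz = 2.2 km ⇒ ΔT = -14.96°C; T = -24.34°C
5300–2200 m, dry descent: Δz = 3.1 km ⇒ ΔT = +30.38°C; T = 6.04°C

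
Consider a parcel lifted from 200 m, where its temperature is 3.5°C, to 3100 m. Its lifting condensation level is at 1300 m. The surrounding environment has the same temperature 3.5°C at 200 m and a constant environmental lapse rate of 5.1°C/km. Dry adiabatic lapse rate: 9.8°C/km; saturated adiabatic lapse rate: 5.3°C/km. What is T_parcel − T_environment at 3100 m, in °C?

-5.53°C (parcel cooler than environment)

Parcel:
  From 200 m to 1300 m (dry): cools by 9.8 × 1.1 = 10.78°C, giving -7.28°C.
  From 1300 m to 3100 m (saturated): cools by 5.3 × 1.8 = 9.54°C, giving -16.82°C.
Environment:
  From 200 m to 3100 m (environment): cools by 5.1 × 2.9 = 14.79°C, giving -11.29°C.
T_parcel − T_env = -16.82 − (-11.29) = -5.53°C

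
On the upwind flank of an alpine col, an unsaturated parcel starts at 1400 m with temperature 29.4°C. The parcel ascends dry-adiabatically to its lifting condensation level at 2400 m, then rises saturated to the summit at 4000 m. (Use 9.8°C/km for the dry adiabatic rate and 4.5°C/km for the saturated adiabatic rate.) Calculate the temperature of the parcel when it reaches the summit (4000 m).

Dry to 2400 m: -9.8 × 1 km = -9.8°C, so T = 19.6°C.
Saturated to 4000 m: -4.5 × 1.6 km = -7.2°C, so T = 12.4°C.

12.4°C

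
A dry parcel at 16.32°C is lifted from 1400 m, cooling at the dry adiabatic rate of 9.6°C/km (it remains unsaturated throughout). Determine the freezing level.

3100 m

Height above start = (16.32 − 0) / 9.6 = 1.7 km
Altitude = 1400 m + 1700 m = 3100 m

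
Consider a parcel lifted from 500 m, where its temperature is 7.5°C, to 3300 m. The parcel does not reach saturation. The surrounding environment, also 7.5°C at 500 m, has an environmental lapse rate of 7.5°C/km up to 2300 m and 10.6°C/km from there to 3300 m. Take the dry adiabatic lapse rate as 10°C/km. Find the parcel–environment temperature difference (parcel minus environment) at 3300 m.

Parcel:
  500–3300 m, dry: Δz = 2.8 km ⇒ ΔT = -28°C; T = -20.5°C
Environment:
  500–2300 m, environment, lower layer: Δz = 1.8 km ⇒ ΔT = -13.5°C; T = -6°C
  2300–3300 m, environment, upper layer: Δz = 1 km ⇒ ΔT = -10.6°C; T = -16.6°C
T_parcel − T_env = -20.5 − (-16.6) = -3.9°C

-3.9°C (parcel cooler than environment)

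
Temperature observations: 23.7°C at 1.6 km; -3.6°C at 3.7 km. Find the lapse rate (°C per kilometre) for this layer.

Γ = −ΔT/Δz = (23.7 − (-3.6)) / (3700 − 1600) m
  = 27.3°C / 2.1 km = 13°C/km

13°C/km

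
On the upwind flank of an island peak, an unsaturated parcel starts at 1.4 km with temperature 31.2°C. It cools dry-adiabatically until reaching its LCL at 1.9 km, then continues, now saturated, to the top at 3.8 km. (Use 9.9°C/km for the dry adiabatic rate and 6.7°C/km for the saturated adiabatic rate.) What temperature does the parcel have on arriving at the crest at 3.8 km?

1400 → 1900 m (dry, 9.9°C/km): ΔT = -9.9 × 0.5 = -4.95°C → T = 26.25°C
1900 → 3800 m (saturated, 6.7°C/km): ΔT = -6.7 × 1.9 = -12.73°C → T = 13.52°C

13.52°C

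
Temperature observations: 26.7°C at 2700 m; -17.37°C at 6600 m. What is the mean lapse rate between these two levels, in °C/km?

Γ = −ΔT/Δz = (26.7 − (-17.37)) / (6600 − 2700) m
  = 44.07°C / 3.9 km = 11.3°C/km

11.3°C/km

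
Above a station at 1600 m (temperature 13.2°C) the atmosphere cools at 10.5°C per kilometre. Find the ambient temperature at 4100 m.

1600–4100 m, environmental: Δz = 2.5 km ⇒ ΔT = -26.25°C; T = -13.05°C

-13.05°C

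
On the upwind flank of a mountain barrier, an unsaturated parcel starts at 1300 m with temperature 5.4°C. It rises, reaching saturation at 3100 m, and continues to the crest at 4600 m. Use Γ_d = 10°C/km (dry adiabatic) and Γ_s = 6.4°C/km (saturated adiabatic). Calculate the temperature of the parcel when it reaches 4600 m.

1300–3100 m, dry: Δz = 1.8 km ⇒ ΔT = -18°C; T = -12.6°C
3100–4600 m, saturated: Δz = 1.5 km ⇒ ΔT = -9.6°C; T = -22.2°C

-22.2°C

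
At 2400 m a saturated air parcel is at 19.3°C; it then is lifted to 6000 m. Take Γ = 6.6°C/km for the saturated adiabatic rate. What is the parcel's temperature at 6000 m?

-4.46°C

2400 → 6000 m (saturated adiabatic, 6.6°C/km): ΔT = -6.6 × 3.6 = -23.76°C → T = -4.46°C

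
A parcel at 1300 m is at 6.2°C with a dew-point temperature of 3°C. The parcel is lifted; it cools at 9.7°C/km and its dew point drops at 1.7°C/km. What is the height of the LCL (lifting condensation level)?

1700 m

T and T_d converge at 9.7 − 1.7 = 8°C per km
Height above start = (6.2 − 3) / 8 = 0.4 km
LCL altitude = 1300 m + 400 m = 1700 m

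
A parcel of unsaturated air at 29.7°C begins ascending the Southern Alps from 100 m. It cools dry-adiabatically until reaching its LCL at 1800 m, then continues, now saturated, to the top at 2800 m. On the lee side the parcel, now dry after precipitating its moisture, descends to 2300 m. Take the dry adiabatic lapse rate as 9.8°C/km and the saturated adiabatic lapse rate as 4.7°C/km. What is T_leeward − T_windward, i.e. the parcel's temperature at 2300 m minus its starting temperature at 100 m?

Dry to 1800 m: -9.8 × 1.7 km = -16.66°C, so T = 13.04°C.
Saturated to 2800 m: -4.7 × 1 km = -4.7°C, so T = 8.34°C.
Dry descent to 2300 m: +9.8 × 0.5 km = +4.9°C, so T = 13.24°C.
Net change vs windward start: 13.24 − 29.7 = -16.46°C

-16.46°C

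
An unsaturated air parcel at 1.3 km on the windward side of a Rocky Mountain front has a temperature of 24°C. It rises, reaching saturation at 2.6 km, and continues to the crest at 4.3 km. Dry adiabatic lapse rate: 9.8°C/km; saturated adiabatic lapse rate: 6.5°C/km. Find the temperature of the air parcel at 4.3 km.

0.21°C

Dry to 2600 m: -9.8 × 1.3 km = -12.74°C, so T = 11.26°C.
Saturated to 4300 m: -6.5 × 1.7 km = -11.05°C, so T = 0.21°C.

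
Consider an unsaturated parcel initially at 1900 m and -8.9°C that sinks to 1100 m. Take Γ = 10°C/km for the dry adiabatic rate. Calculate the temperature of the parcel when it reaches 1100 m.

-0.9°C

1900 → 1100 m (dry adiabatic, 10°C/km): ΔT = +10 × 0.8 = +8°C → T = -0.9°C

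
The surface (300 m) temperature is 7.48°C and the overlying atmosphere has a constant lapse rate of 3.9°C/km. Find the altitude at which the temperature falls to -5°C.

3500 m

Height above start = (7.48 − (-5)) / 3.9 = 3.2 km
Altitude = 300 m + 3200 m = 3500 m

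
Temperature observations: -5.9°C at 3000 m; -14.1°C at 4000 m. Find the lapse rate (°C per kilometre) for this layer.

Γ = −ΔT/Δz = (-5.9 − (-14.1)) / (4000 − 3000) m
  = 8.2°C / 1 km = 8.2°C/km

8.2°C/km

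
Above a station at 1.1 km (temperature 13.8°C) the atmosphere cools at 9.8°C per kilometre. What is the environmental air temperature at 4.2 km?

1100–4200 m, environmental: Δz = 3.1 km ⇒ ΔT = -30.38°C; T = -16.58°C

-16.58°C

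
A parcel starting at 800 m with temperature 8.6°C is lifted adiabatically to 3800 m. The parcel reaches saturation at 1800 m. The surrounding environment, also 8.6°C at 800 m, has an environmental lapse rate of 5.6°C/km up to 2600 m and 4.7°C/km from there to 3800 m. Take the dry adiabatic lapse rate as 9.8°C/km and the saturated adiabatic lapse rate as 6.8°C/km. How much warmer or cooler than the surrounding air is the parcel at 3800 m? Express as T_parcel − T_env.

Parcel:
  800–1800 m, dry: Δz = 1 km ⇒ ΔT = -9.8°C; T = -1.2°C
  1800–3800 m, saturated: Δz = 2 km ⇒ ΔT = -13.6°C; T = -14.8°C
Environment:
  800–2600 m, environment, lower layer: Δz = 1.8 km ⇒ ΔT = -10.08°C; T = -1.48°C
  2600–3800 m, environment, upper layer: Δz = 1.2 km ⇒ ΔT = -5.64°C; T = -7.12°C
T_parcel − T_env = -14.8 − (-7.12) = -7.68°C

-7.68°C (parcel cooler than environment)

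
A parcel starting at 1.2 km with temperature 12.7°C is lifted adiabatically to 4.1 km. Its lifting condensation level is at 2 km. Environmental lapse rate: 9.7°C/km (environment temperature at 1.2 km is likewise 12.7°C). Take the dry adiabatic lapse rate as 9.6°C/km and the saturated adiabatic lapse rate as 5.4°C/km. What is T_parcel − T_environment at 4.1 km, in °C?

+9.11°C (parcel warmer than environment)

Parcel:
  1200–2000 m, dry: Δz = 0.8 km ⇒ ΔT = -7.68°C; T = 5.02°C
  2000–4100 m, saturated: Δz = 2.1 km ⇒ ΔT = -11.34°C; T = -6.32°C
Environment:
  1200–4100 m, environment: Δz = 2.9 km ⇒ ΔT = -28.13°C; T = -15.43°C
T_parcel − T_env = -6.32 − (-15.43) = +9.11°C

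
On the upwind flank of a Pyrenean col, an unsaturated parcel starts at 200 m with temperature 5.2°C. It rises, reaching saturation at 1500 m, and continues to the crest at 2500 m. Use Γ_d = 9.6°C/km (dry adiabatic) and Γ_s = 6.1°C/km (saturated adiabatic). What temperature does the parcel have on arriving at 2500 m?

Dry to 1500 m: -9.6 × 1.3 km = -12.48°C, so T = -7.28°C.
Saturated to 2500 m: -6.1 × 1 km = -6.1°C, so T = -13.38°C.

-13.38°C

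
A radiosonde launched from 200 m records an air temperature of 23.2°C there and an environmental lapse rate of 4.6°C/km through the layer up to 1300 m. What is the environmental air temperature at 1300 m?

200–1300 m, environmental: Δz = 1.1 km ⇒ ΔT = -5.06°C; T = 18.14°C

18.14°C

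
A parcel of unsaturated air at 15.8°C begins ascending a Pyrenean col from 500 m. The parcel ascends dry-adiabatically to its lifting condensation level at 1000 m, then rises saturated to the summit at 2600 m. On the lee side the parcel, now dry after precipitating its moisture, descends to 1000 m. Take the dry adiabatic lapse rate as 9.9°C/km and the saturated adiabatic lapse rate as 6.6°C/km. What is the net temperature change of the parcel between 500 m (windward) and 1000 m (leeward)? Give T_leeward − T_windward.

Dry to 1000 m: -9.9 × 0.5 km = -4.95°C, so T = 10.85°C.
Saturated to 2600 m: -6.6 × 1.6 km = -10.56°C, so T = 0.29°C.
Dry descent to 1000 m: +9.9 × 1.6 km = +15.84°C, so T = 16.13°C.
Net change vs windward start: 16.13 − 15.8 = +0.33°C

+0.33°C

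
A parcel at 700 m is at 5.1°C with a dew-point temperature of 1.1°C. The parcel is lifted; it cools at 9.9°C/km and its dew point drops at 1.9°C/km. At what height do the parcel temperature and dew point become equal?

T and T_d converge at 9.9 − 1.9 = 8°C per km
Height above start = (5.1 − 1.1) / 8 = 0.5 km
LCL altitude = 700 m + 500 m = 1200 m

1200 m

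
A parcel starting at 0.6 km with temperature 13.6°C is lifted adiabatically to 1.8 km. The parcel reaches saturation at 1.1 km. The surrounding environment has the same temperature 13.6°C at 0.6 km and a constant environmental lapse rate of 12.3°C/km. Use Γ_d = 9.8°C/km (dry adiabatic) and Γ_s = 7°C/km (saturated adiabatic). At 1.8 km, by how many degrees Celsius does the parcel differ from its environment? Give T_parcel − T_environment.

Parcel:
  600 → 1100 m (dry, 9.8°C/km): ΔT = -9.8 × 0.5 = -4.9°C → T = 8.7°C
  1100 → 1800 m (saturated, 7°C/km): ΔT = -7 × 0.7 = -4.9°C → T = 3.8°C
Environment:
  600 → 1800 m (environment, 12.3°C/km): ΔT = -12.3 × 1.2 = -14.76°C → T = -1.16°C
T_parcel − T_env = 3.8 − (-1.16) = +4.96°C

+4.96°C (parcel warmer than environment)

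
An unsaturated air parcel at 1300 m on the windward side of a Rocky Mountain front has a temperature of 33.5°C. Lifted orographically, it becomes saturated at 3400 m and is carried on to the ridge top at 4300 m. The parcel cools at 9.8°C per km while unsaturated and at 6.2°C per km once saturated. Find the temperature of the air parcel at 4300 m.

Dry to 3400 m: -9.8 × 2.1 km = -20.58°C, so T = 12.92°C.
Saturated to 4300 m: -6.2 × 0.9 km = -5.58°C, so T = 7.34°C.

7.34°C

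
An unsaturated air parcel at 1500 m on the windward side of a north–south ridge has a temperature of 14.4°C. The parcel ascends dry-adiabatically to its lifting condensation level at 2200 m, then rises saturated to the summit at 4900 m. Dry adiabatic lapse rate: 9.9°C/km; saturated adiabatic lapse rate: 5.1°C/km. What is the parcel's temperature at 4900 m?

Dry to 2200 m: -9.9 × 0.7 km = -6.93°C, so T = 7.47°C.
Saturated to 4900 m: -5.1 × 2.7 km = -13.77°C, so T = -6.3°C.

-6.3°C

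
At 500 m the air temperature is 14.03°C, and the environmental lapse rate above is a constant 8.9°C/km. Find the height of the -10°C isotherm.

3200 m

Height above start = (14.03 − (-10)) / 8.9 = 2.7 km
Altitude = 500 m + 2700 m = 3200 m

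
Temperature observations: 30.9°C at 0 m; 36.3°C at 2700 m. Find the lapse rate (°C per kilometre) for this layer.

-2°C/km

Γ = −ΔT/Δz = (30.9 − 36.3) / (2700 − 0) m
  = -5.4°C / 2.7 km = -2°C/km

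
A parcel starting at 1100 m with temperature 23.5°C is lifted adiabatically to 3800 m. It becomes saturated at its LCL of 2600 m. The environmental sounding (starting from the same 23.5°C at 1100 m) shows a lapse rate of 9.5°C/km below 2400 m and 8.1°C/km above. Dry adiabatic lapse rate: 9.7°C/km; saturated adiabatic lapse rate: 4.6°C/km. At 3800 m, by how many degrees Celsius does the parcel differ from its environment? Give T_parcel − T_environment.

Parcel:
  Dry to 2600 m: -9.7 × 1.5 km = -14.55°C, so T = 8.95°C.
  Saturated to 3800 m: -4.6 × 1.2 km = -5.52°C, so T = 3.43°C.
Environment:
  Environment, lower layer to 2400 m: -9.5 × 1.3 km = -12.35°C, so T = 11.15°C.
  Environment, upper layer to 3800 m: -8.1 × 1.4 km = -11.34°C, so T = -0.19°C.
T_parcel − T_env = 3.43 − (-0.19) = +3.62°C

+3.62°C (parcel warmer than environment)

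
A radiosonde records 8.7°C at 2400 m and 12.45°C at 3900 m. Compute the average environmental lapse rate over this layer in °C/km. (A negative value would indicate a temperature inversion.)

-2.5°C/km

Γ = −ΔT/Δz = (8.7 − 12.45) / (3900 − 2400) m
  = -3.75°C / 1.5 km = -2.5°C/km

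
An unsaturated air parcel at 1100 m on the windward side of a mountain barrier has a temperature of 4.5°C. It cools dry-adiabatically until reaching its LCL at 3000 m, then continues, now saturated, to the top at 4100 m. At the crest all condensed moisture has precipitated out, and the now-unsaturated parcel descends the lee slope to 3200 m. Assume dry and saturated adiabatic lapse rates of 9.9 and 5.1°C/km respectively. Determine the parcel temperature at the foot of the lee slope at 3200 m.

From 1100 m to 3000 m (dry): cools by 9.9 × 1.9 = 18.81°C, giving -14.31°C.
From 3000 m to 4100 m (saturated): cools by 5.1 × 1.1 = 5.61°C, giving -19.92°C.
From 4100 m to 3200 m (dry descent): warms by 9.9 × 0.9 = 8.91°C, giving -11.01°C.

-11.01°C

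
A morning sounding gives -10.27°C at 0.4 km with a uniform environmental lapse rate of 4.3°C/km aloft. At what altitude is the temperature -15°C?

1.5 km

Height above start = (-10.27 − (-15)) / 4.3 = 1.1 km
Altitude = 400 m + 1100 m = 1500 m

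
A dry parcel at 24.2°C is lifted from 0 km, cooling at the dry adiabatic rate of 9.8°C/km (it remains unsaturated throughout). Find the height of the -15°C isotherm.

4 km

Height above start = (24.2 − (-15)) / 9.8 = 4 km
Altitude = 0 m + 4000 m = 4000 m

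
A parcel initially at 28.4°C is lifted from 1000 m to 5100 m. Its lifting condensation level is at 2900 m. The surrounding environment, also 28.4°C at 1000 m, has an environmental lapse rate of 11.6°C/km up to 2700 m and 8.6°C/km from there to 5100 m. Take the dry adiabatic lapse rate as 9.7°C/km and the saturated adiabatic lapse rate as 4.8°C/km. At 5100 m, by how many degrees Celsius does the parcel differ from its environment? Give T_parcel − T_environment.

Parcel:
  1000–2900 m, dry: Δz = 1.9 km ⇒ ΔT = -18.43°C; T = 9.97°C
  2900–5100 m, saturated: Δz = 2.2 km ⇒ ΔT = -10.56°C; T = -0.59°C
Environment:
  1000–2700 m, environment, lower layer: Δz = 1.7 km ⇒ ΔT = -19.72°C; T = 8.68°C
  2700–5100 m, environment, upper layer: Δz = 2.4 km ⇒ ΔT = -20.64°C; T = -11.96°C
T_parcel − T_env = -0.59 − (-11.96) = +11.37°C

+11.37°C (parcel warmer than environment)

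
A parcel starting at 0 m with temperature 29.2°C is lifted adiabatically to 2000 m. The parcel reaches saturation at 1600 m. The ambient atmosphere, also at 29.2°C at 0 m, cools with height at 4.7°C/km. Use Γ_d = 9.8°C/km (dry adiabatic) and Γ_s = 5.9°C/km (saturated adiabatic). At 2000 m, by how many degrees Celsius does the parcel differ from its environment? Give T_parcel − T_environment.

-8.64°C (parcel cooler than environment)

Parcel:
  Dry to 1600 m: -9.8 × 1.6 km = -15.68°C, so T = 13.52°C.
  Saturated to 2000 m: -5.9 × 0.4 km = -2.36°C, so T = 11.16°C.
Environment:
  Environment to 2000 m: -4.7 × 2 km = -9.4°C, so T = 19.8°C.
T_parcel − T_env = 11.16 − 19.8 = -8.64°C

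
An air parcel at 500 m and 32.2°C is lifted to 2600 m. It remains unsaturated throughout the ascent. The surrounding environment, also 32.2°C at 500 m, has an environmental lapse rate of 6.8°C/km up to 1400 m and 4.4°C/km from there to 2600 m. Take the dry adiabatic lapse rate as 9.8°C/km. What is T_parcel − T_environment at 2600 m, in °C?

-9.18°C (parcel cooler than environment)

Parcel:
  Dry to 2600 m: -9.8 × 2.1 km = -20.58°C, so T = 11.62°C.
Environment:
  Environment, lower layer to 1400 m: -6.8 × 0.9 km = -6.12°C, so T = 26.08°C.
  Environment, upper layer to 2600 m: -4.4 × 1.2 km = -5.28°C, so T = 20.8°C.
T_parcel − T_env = 11.62 − 20.8 = -9.18°C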